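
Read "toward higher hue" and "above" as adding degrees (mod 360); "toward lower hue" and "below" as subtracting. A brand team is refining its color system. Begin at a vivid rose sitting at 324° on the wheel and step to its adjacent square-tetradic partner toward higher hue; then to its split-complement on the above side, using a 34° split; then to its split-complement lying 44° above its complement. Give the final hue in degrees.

132°

+90° (square ↑): 324 + 90 = 414 → 414 − 360 = 54°
+214° (split-comp 34° ↑): 54 + 214 = 268°
+224° (split-comp 44° ↑): 268 + 224 = 492 → 492 − 360 = 132°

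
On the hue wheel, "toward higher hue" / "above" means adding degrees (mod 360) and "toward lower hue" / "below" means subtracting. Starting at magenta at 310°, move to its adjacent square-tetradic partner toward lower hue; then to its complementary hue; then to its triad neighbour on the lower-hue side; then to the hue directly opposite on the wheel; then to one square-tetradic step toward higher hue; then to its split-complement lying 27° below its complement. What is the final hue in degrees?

square ↓ −90°: 310 − 90 = 220°
complement +180°: 220 + 180 = 400 → 400 − 360 = 40°
triadic ↓ −120°: 40 − 120 = -80 → -80 + 360 = 280°
complement +180°: 280 + 180 = 460 → 460 − 360 = 100°
square ↑ +90°: 100 + 90 = 190°
split-comp 27° ↓ +153°: 190 + 153 = 343°

343°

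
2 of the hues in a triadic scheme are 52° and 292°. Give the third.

A triad places three hues 120° apart.
The full set through 52° is {52°, 172°, 292°}.
Given {52°, 292°}, the missing hue is 172°.

172°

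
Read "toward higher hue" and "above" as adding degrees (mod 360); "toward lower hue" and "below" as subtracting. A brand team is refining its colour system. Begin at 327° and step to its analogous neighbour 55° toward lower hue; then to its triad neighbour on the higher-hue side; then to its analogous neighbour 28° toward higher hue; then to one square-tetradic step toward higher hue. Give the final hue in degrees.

analog 55° ↓ −55°: 327 − 55 = 272°
triadic ↑ +120°: 272 + 120 = 392 → 392 − 360 = 32°
analog 28° ↑ +28°: 32 + 28 = 60°
square ↑ +90°: 60 + 90 = 150°

150°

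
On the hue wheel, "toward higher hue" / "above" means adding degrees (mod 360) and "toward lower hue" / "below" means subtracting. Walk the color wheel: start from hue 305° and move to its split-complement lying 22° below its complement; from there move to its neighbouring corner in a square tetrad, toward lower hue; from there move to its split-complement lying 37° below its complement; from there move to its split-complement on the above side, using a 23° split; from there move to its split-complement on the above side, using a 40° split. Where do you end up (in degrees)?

219°

split-comp 22° ↓ +158°: 305 + 158 = 463 → 463 − 360 = 103°
square ↓ −90°: 103 − 90 = 13°
split-comp 37° ↓ +143°: 13 + 143 = 156°
split-comp 23° ↑ +203°: 156 + 203 = 359°
split-comp 40° ↑ +220°: 359 + 220 = 579 → 579 − 360 = 219°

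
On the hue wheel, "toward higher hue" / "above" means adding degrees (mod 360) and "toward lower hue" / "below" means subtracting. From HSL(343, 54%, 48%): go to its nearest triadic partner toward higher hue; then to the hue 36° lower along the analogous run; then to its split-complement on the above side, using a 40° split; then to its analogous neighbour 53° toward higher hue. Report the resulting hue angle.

340°

triadic ↑ +120°: 343 + 120 = 463 → 463 − 360 = 103°
analog 36° ↓ −36°: 103 − 36 = 67°
split-comp 40° ↑ +220°: 67 + 220 = 287°
analog 53° ↑ +53°: 287 + 53 = 340°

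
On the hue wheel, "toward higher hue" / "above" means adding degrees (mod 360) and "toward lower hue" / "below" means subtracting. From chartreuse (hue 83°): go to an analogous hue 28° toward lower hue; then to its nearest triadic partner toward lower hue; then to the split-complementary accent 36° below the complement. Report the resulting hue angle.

83 − 28 = 55°   (analog 28° ↓)
55 − 120 = -65 → -65 + 360 = 295°   (triadic ↓)
295 + 144 = 439 → 439 − 360 = 79°   (split-comp 36° ↓)

79°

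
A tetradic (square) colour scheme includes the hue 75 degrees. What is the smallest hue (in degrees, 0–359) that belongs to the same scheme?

A square tetradic scheme places four hues every 90°.
The full set through 75° is {75°, 165°, 255°, 345°}.

75°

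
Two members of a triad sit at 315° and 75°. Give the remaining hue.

195°

A triad spaces three hues 120° apart.
The full set is {75°, 195°, 315°}.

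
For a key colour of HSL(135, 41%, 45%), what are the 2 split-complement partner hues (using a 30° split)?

Complement of 135 deg: 135 + 180 = 315°
315 − 30 = 285°
315 + 30 = 345°

285° and 345°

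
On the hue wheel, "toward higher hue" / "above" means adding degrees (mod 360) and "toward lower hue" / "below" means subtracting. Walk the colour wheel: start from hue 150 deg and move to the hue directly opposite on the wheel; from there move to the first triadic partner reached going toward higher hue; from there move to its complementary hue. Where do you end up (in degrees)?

+180° (complement): 150 + 180 = 330°
+120° (triadic ↑): 330 + 120 = 450 → 450 − 360 = 90°
+180° (complement): 90 + 180 = 270°

270°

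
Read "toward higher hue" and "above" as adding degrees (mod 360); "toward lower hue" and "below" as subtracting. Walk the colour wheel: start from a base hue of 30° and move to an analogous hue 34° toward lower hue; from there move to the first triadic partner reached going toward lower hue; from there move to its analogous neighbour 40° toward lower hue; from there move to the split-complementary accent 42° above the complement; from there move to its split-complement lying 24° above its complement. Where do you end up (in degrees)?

262°

30 − 34 = -4 → -4 + 360 = 356°   (analog 34° ↓)
356 − 120 = 236°   (triadic ↓)
236 − 40 = 196°   (analog 40° ↓)
196 + 222 = 418 → 418 − 360 = 58°   (split-comp 42° ↑)
58 + 204 = 262°   (split-comp 24° ↑)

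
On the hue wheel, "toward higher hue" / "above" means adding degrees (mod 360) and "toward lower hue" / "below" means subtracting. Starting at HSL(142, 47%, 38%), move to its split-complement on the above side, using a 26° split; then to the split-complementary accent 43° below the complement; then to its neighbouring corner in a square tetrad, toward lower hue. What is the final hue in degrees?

+206° (split-comp 26° ↑): 142 + 206 = 348°
+137° (split-comp 43° ↓): 348 + 137 = 485 → 485 − 360 = 125°
−90° (square ↓): 125 − 90 = 35°

35°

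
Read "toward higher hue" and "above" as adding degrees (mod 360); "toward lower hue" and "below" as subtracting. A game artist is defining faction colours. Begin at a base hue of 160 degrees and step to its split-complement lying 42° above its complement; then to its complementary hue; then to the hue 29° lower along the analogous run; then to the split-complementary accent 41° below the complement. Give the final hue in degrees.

312°

+222° (split-comp 42° ↑): 160 + 222 = 382 → 382 − 360 = 22°
+180° (complement): 22 + 180 = 202°
−29° (analog 29° ↓): 202 − 29 = 173°
+139° (split-comp 41° ↓): 173 + 139 = 312°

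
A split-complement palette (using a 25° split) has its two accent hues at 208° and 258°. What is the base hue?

The accents sit 25° either side of the complement, so the complement is their short-arc midpoint on the wheel.
Short-arc midpoint of 208° and 258°: 233°.
Base is 180° from the complement: 233 − 180 = 53°

53°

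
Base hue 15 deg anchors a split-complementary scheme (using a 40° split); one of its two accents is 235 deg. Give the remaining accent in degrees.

Split-complementary hues sit 40° either side of the complement.
Complement of the base 15°: 15 + 180 = 195°
The given accent 235° is 40° one side of 195°; the other accent sits 40° the other side: 195 − 40 = 155°

155°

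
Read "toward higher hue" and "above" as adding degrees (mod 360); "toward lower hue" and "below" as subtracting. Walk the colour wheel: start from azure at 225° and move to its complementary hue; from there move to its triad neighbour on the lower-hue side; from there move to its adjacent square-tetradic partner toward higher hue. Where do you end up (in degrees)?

15°

complement +180°: 225 + 180 = 405 → 405 − 360 = 45°
triadic ↓ −120°: 45 − 120 = -75 → -75 + 360 = 285°
square ↑ +90°: 285 + 90 = 375 → 375 − 360 = 15°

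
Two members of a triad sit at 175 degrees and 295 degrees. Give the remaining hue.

55°

A triad spaces three hues 120° apart.
The full set is {55°, 175°, 295°}.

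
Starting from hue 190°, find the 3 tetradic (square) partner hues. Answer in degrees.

280°, 10°, and 100°

190 + 90 = 280°
190 + 180 = 370 → 370 − 360 = 10°
190 + 270 = 460 → 460 − 360 = 100°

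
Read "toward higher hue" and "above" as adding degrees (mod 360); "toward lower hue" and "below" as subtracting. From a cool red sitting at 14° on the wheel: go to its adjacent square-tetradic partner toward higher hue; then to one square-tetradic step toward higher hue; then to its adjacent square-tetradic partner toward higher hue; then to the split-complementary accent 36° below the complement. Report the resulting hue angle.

68°

+90° (square ↑): 14 + 90 = 104°
+90° (square ↑): 104 + 90 = 194°
+90° (square ↑): 194 + 90 = 284°
+144° (split-comp 36° ↓): 284 + 144 = 428 → 428 − 360 = 68°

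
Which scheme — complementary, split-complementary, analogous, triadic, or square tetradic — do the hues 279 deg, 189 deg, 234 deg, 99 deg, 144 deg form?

analogous

Sort the hues: 99°, 144°, 189°, 234°, 279°.
Successive gaps around the wheel: 45°, 45°, 45°, 45°, 180°.
A run of hues at equal small steps (45°) with one large closing gap is an analogous group.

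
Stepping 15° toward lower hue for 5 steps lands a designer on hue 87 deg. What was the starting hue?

5 steps of 15° (toward lower hue) give a net shift of −75°.
Start = end − shift: 87 + 75 = 162°

162°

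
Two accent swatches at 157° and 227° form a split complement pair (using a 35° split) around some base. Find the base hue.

The accents sit 35° either side of the complement, so the complement is their short-arc midpoint on the wheel.
Short-arc midpoint of 157° and 227°: 192°.
Base is 180° from the complement: 192 − 180 = 12°

12°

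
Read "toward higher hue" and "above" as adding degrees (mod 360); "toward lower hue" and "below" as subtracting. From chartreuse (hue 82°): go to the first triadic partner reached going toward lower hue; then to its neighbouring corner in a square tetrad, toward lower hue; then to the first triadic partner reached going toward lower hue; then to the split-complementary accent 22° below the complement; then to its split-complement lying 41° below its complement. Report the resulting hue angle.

−120° (triadic ↓): 82 − 120 = -38 → -38 + 360 = 322°
−90° (square ↓): 322 − 90 = 232°
−120° (triadic ↓): 232 − 120 = 112°
+158° (split-comp 22° ↓): 112 + 158 = 270°
+139° (split-comp 41° ↓): 270 + 139 = 409 → 409 − 360 = 49°

49°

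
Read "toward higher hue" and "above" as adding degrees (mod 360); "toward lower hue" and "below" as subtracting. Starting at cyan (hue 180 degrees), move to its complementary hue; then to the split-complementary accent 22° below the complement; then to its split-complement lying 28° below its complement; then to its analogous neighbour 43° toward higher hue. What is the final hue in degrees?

353°

complement +180°: 180 + 180 = 360 → 360 − 360 = 0°
split-comp 22° ↓ +158°: 0 + 158 = 158°
split-comp 28° ↓ +152°: 158 + 152 = 310°
analog 43° ↑ +43°: 310 + 43 = 353°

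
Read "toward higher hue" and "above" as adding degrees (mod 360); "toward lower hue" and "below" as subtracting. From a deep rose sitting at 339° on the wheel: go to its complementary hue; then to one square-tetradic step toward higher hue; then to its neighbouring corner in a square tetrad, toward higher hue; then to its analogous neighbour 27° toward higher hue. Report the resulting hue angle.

6°

339 + 180 = 519 → 519 − 360 = 159°   (complement)
159 + 90 = 249°   (square ↑)
249 + 90 = 339°   (square ↑)
339 + 27 = 366 → 366 − 360 = 6°   (analog 27° ↑)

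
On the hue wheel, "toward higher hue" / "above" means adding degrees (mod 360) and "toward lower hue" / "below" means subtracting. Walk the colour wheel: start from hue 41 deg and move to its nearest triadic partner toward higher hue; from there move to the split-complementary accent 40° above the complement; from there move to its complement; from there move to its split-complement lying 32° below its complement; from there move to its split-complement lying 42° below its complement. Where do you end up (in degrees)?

triadic ↑ +120°: 41 + 120 = 161°
split-comp 40° ↑ +220°: 161 + 220 = 381 → 381 − 360 = 21°
complement +180°: 21 + 180 = 201°
split-comp 32° ↓ +148°: 201 + 148 = 349°
split-comp 42° ↓ +138°: 349 + 138 = 487 → 487 − 360 = 127°

127°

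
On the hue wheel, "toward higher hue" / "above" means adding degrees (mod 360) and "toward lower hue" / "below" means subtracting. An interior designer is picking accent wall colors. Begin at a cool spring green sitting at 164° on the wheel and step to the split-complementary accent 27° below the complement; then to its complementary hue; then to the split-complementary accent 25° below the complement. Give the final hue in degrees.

+153° (split-comp 27° ↓): 164 + 153 = 317°
+180° (complement): 317 + 180 = 497 → 497 − 360 = 137°
+155° (split-comp 25° ↓): 137 + 155 = 292°

292°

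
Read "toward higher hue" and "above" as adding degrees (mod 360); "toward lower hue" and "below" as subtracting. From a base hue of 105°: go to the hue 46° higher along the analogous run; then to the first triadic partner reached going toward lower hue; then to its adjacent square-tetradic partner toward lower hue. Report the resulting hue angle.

+46° (analog 46° ↑): 105 + 46 = 151°
−120° (triadic ↓): 151 − 120 = 31°
−90° (square ↓): 31 − 90 = -59 → -59 + 360 = 301°

301°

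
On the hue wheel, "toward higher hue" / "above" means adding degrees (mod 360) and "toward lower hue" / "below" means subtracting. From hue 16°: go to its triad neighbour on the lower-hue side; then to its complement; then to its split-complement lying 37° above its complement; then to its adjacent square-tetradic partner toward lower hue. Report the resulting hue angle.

−120° (triadic ↓): 16 − 120 = -104 → -104 + 360 = 256°
+180° (complement): 256 + 180 = 436 → 436 − 360 = 76°
+217° (split-comp 37° ↑): 76 + 217 = 293°
−90° (square ↓): 293 − 90 = 203°

203°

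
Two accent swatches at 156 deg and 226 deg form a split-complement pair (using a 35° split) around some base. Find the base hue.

11°

The accents sit 35° either side of the complement, so the complement is their short-arc midpoint on the wheel.
Short-arc midpoint of 156° and 226°: 191°.
Base is 180° from the complement: 191 − 180 = 11°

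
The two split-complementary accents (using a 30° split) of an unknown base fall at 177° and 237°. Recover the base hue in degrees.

The accents sit 30° either side of the complement, so the complement is their short-arc midpoint on the wheel.
Short-arc midpoint of 177° and 237°: 207°.
Base is 180° from the complement: 207 − 180 = 27°

27°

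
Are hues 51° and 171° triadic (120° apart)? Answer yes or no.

Angular distance: |51 − 171| = 120 = 120°.
Triadic (120° apart) requires 120°.

yes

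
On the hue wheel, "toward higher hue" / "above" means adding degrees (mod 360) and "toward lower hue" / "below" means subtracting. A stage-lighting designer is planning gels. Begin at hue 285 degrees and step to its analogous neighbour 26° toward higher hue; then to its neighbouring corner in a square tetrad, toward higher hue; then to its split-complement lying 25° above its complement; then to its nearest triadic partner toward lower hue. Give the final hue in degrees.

285 + 26 = 311°   (analog 26° ↑)
311 + 90 = 401 → 401 − 360 = 41°   (square ↑)
41 + 205 = 246°   (split-comp 25° ↑)
246 − 120 = 126°   (triadic ↓)

126°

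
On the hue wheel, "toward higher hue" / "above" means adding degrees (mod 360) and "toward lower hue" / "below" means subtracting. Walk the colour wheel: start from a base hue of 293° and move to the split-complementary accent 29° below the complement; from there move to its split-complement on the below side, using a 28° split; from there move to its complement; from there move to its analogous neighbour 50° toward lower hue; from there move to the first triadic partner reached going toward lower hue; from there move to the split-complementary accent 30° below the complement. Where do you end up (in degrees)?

+151° (split-comp 29° ↓): 293 + 151 = 444 → 444 − 360 = 84°
+152° (split-comp 28° ↓): 84 + 152 = 236°
+180° (complement): 236 + 180 = 416 → 416 − 360 = 56°
−50° (analog 50° ↓): 56 − 50 = 6°
−120° (triadic ↓): 6 − 120 = -114 → -114 + 360 = 246°
+150° (split-comp 30° ↓): 246 + 150 = 396 → 396 − 360 = 36°

36°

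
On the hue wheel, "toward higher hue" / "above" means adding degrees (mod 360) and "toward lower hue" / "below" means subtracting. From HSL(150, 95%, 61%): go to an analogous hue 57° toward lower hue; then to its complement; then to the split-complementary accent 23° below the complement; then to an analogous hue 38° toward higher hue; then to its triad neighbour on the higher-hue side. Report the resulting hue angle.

150 − 57 = 93°   (analog 57° ↓)
93 + 180 = 273°   (complement)
273 + 157 = 430 → 430 − 360 = 70°   (split-comp 23° ↓)
70 + 38 = 108°   (analog 38° ↑)
108 + 120 = 228°   (triadic ↑)

228°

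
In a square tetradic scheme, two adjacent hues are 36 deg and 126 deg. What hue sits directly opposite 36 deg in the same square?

216°

A square tetradic scheme places four hues 90° apart; opposite corners are 180° apart.
36 + 180 = 216°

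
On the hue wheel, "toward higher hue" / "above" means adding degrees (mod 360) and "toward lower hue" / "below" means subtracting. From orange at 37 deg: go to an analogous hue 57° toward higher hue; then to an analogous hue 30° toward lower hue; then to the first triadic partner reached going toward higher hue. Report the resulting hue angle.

184°

37 + 57 = 94°   (analog 57° ↑)
94 − 30 = 64°   (analog 30° ↓)
64 + 120 = 184°   (triadic ↑)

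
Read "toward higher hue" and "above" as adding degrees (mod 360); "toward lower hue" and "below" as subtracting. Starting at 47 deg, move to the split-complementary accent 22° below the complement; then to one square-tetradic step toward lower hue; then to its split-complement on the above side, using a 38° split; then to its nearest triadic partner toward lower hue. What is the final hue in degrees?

213°

+158° (split-comp 22° ↓): 47 + 158 = 205°
−90° (square ↓): 205 − 90 = 115°
+218° (split-comp 38° ↑): 115 + 218 = 333°
−120° (triadic ↓): 333 − 120 = 213°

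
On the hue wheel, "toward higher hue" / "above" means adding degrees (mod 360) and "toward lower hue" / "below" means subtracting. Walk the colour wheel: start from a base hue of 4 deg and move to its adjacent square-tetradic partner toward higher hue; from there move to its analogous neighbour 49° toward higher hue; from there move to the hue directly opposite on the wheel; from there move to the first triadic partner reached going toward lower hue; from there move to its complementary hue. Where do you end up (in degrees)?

square ↑ +90°: 4 + 90 = 94°
analog 49° ↑ +49°: 94 + 49 = 143°
complement +180°: 143 + 180 = 323°
triadic ↓ −120°: 323 − 120 = 203°
complement +180°: 203 + 180 = 383 → 383 − 360 = 23°

23°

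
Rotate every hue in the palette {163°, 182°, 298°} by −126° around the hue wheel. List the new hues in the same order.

163 − 126 = 37°
182 − 126 = 56°
298 − 126 = 172°

37°, 56°, 172°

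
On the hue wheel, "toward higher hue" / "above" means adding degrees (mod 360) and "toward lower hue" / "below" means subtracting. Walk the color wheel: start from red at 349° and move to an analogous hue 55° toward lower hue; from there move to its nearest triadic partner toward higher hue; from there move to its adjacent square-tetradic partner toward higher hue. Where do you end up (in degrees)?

analog 55° ↓ −55°: 349 − 55 = 294°
triadic ↑ +120°: 294 + 120 = 414 → 414 − 360 = 54°
square ↑ +90°: 54 + 90 = 144°

144°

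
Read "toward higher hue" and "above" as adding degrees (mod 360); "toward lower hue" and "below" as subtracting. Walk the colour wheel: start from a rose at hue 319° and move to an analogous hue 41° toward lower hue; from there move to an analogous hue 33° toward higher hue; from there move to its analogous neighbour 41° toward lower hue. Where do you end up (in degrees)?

−41° (analog 41° ↓): 319 − 41 = 278°
+33° (analog 33° ↑): 278 + 33 = 311°
−41° (analog 41° ↓): 311 − 41 = 270°

270°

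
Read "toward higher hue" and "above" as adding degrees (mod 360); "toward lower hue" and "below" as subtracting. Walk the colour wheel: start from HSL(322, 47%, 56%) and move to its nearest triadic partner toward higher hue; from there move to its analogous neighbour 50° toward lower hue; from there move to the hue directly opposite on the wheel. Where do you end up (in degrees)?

triadic ↑ +120°: 322 + 120 = 442 → 442 − 360 = 82°
analog 50° ↓ −50°: 82 − 50 = 32°
complement +180°: 32 + 180 = 212°

212°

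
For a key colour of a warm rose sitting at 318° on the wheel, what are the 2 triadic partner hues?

78° and 198°

318 + 120 = 438 → 438 − 360 = 78°
318 + 240 = 558 → 558 − 360 = 198°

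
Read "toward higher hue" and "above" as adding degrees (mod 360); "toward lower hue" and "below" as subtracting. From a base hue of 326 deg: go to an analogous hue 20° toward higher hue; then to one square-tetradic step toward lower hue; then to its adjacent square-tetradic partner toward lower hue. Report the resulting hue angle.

analog 20° ↑ +20°: 326 + 20 = 346°
square ↓ −90°: 346 − 90 = 256°
square ↓ −90°: 256 − 90 = 166°

166°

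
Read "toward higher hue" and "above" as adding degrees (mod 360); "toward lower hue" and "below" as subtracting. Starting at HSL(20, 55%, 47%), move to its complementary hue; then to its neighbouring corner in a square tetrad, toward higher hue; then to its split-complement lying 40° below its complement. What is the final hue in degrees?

70°

+180° (complement): 20 + 180 = 200°
+90° (square ↑): 200 + 90 = 290°
+140° (split-comp 40° ↓): 290 + 140 = 430 → 430 − 360 = 70°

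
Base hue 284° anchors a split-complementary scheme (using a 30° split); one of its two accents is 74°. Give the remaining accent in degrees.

Split-complementary hues sit 30° either side of the complement.
Complement of the base 284°: 284 + 180 = 464 → 464 − 360 = 104°
The given accent 74° is 30° one side of 104°; the other accent sits 30° the other side: 104 + 30 = 134°

134°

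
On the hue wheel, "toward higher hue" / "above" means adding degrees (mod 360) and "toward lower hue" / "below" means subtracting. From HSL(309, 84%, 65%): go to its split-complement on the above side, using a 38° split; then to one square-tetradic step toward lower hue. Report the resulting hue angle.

309 + 218 = 527 → 527 − 360 = 167°   (split-comp 38° ↑)
167 − 90 = 77°   (square ↓)

77°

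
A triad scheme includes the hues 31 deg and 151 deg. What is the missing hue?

A triad places three hues 120° apart.
The full set through 31° is {31°, 151°, 271°}.
Given {31°, 151°}, the missing hue is 271°.

271°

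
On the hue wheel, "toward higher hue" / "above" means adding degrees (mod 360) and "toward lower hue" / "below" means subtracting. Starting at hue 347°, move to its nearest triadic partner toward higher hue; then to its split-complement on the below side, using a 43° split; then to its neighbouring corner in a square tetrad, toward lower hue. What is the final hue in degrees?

154°

+120° (triadic ↑): 347 + 120 = 467 → 467 − 360 = 107°
+137° (split-comp 43° ↓): 107 + 137 = 244°
−90° (square ↓): 244 − 90 = 154°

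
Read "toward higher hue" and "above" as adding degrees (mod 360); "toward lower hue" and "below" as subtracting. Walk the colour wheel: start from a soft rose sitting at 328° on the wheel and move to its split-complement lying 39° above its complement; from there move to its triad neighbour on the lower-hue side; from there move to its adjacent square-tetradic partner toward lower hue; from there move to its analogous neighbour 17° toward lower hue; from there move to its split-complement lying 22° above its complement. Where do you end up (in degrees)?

+219° (split-comp 39° ↑): 328 + 219 = 547 → 547 − 360 = 187°
−120° (triadic ↓): 187 − 120 = 67°
−90° (square ↓): 67 − 90 = -23 → -23 + 360 = 337°
−17° (analog 17° ↓): 337 − 17 = 320°
+202° (split-comp 22° ↑): 320 + 202 = 522 → 522 − 360 = 162°

162°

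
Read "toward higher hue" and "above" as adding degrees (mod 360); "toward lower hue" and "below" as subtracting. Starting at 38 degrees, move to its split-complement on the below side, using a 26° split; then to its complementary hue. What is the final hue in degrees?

+154° (split-comp 26° ↓): 38 + 154 = 192°
+180° (complement): 192 + 180 = 372 → 372 − 360 = 12°

12°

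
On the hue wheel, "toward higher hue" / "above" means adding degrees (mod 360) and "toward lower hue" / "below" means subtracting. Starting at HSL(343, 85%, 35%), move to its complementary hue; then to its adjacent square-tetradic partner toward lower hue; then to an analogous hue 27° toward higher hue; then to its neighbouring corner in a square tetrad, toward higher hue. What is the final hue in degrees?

+180° (complement): 343 + 180 = 523 → 523 − 360 = 163°
−90° (square ↓): 163 − 90 = 73°
+27° (analog 27° ↑): 73 + 27 = 100°
+90° (square ↑): 100 + 90 = 190°

190°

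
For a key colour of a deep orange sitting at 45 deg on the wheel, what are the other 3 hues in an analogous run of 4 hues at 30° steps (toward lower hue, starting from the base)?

15°, 345°, 315°

Analogous hues sit every 30° along the wheel.
45 − 30 = 15°
45 − 60 = -15 → -15 + 360 = 345°
45 − 90 = -45 → -45 + 360 = 315°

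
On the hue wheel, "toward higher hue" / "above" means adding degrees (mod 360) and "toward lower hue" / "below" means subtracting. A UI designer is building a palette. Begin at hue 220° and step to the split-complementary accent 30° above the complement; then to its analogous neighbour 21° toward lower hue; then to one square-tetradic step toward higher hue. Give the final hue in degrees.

220 + 210 = 430 → 430 − 360 = 70°   (split-comp 30° ↑)
70 − 21 = 49°   (analog 21° ↓)
49 + 90 = 139°   (square ↑)

139°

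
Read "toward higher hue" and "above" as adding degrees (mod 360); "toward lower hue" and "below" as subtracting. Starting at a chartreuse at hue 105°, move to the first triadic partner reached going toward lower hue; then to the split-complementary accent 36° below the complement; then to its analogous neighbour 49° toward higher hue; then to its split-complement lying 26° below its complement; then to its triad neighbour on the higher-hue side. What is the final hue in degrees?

92°

triadic ↓ −120°: 105 − 120 = -15 → -15 + 360 = 345°
split-comp 36° ↓ +144°: 345 + 144 = 489 → 489 − 360 = 129°
analog 49° ↑ +49°: 129 + 49 = 178°
split-comp 26° ↓ +154°: 178 + 154 = 332°
triadic ↑ +120°: 332 + 120 = 452 → 452 − 360 = 92°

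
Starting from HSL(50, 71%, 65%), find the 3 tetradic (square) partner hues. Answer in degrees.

140°, 230°, 320°

A square tetradic scheme places four hues every 90°.
50 + 90 = 140°
50 + 180 = 230°
50 + 270 = 320°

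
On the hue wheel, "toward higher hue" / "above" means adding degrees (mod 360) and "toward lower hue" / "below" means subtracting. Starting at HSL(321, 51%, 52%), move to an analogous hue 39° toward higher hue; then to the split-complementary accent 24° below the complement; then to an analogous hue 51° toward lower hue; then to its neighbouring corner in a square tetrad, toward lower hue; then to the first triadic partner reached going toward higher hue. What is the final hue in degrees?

135°

321 + 39 = 360 → 360 − 360 = 0°   (analog 39° ↑)
0 + 156 = 156°   (split-comp 24° ↓)
156 − 51 = 105°   (analog 51° ↓)
105 − 90 = 15°   (square ↓)
15 + 120 = 135°   (triadic ↑)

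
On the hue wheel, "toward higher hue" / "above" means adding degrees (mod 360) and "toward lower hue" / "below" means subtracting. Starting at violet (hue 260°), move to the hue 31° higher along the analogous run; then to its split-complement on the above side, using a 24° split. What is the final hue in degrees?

+31° (analog 31° ↑): 260 + 31 = 291°
+204° (split-comp 24° ↑): 291 + 204 = 495 → 495 − 360 = 135°

135°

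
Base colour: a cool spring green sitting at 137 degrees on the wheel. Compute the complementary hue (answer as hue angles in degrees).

The complement sits 180° across the wheel.
137 + 180 = 317°

317°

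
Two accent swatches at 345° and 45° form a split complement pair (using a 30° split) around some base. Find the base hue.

195°

The accents sit 30° either side of the complement, so the complement is their short-arc midpoint on the wheel.
Short-arc midpoint of 345° and 45°: 15°.
Base is 180° from the complement: 15 − 180 = -165 → -165 + 360 = 195°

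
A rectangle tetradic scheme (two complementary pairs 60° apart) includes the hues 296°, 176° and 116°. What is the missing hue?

356°

A rectangular tetradic uses two complementary pairs 60° apart: offsets 0°, 60°, 180°, 240°.
Among {116°, 176°, 296°}, 296° and 116° are a 180° pair.
The remaining hue 176° needs its own complement: 176 + 180 = 356°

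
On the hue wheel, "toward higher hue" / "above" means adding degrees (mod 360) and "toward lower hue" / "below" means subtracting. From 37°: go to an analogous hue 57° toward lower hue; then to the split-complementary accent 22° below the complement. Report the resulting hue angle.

37 − 57 = -20 → -20 + 360 = 340°   (analog 57° ↓)
340 + 158 = 498 → 498 − 360 = 138°   (split-comp 22° ↓)

138°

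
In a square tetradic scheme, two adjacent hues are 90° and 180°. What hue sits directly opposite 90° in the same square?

270°

A square tetradic scheme places four hues 90° apart; opposite corners are 180° apart.
90 + 180 = 270°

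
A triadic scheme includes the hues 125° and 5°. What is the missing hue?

A triad places three hues 120° apart.
The full set through 5° is {5°, 125°, 245°}.
Given {5°, 125°}, the missing hue is 245°.

245°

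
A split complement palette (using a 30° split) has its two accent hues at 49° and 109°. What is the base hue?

259°

The accents sit 30° either side of the complement, so the complement is their short-arc midpoint on the wheel.
Short-arc midpoint of 49° and 109°: 79°.
Base is 180° from the complement: 79 − 180 = -101 → -101 + 360 = 259°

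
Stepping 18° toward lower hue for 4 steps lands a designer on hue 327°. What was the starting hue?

4 steps of 18° (toward lower hue) give a net shift of −72°.
Start = end − shift: 327 + 72 = 399 → 399 − 360 = 39°

39°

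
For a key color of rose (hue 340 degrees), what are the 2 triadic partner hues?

A triad places three hues 120° apart.
340 + 120 = 460 → 460 − 360 = 100°
340 + 240 = 580 → 580 − 360 = 220°

100° and 220°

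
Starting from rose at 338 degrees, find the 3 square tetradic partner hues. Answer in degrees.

68°, 158°, and 248°

A square tetradic scheme places four hues every 90°.
338 + 90 = 428 → 428 − 360 = 68°
338 + 180 = 518 → 518 − 360 = 158°
338 + 270 = 608 → 608 − 360 = 248°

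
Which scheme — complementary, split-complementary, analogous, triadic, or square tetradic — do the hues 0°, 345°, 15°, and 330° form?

Sort the hues: 0°, 15°, 330°, 345°.
Successive gaps around the wheel: 15°, 315°, 15°, 15°.
A run of hues at equal small steps (15°) with one large closing gap is an analogous group.

analogous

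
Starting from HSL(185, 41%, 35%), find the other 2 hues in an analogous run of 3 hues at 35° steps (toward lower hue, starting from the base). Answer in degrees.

150° and 115°

Analogous hues sit every 35° along the wheel.
185 − 35 = 150°
185 − 70 = 115°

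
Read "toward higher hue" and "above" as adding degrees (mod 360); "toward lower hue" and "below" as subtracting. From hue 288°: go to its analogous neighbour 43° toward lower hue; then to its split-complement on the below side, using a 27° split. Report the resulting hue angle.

38°

analog 43° ↓ −43°: 288 − 43 = 245°
split-comp 27° ↓ +153°: 245 + 153 = 398 → 398 − 360 = 38°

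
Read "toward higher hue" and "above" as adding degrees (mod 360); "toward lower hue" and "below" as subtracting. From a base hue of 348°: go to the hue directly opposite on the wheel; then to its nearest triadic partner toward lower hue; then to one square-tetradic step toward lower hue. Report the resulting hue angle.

complement +180°: 348 + 180 = 528 → 528 − 360 = 168°
triadic ↓ −120°: 168 − 120 = 48°
square ↓ −90°: 48 − 90 = -42 → -42 + 360 = 318°

318°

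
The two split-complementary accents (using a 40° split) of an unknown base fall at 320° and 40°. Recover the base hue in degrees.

The accents sit 40° either side of the complement, so the complement is their short-arc midpoint on the wheel.
Short-arc midpoint of 320° and 40°: 0°.
Base is 180° from the complement: 0 − 180 = -180 → -180 + 360 = 180°

180°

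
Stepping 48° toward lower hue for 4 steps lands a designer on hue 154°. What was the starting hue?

346°

4 steps of 48° (toward lower hue) give a net shift of −192°.
Start = end − shift: 154 + 192 = 346°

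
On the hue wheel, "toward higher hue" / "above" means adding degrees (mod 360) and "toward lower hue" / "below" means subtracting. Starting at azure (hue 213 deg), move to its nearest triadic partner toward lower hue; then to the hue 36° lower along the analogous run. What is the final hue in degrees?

57°

triadic ↓ −120°: 213 − 120 = 93°
analog 36° ↓ −36°: 93 − 36 = 57°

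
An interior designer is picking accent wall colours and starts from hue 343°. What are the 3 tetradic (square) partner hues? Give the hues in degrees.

73°, 163°, and 253°

343 + 90 = 433 → 433 − 360 = 73°
343 + 180 = 523 → 523 − 360 = 163°
343 + 270 = 613 → 613 − 360 = 253°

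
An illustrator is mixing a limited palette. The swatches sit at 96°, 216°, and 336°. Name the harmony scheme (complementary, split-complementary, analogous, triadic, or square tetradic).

triadic

Sort the hues: 96°, 216°, 336°.
Successive gaps around the wheel: 120°, 120°, 120°.
Three hues equally spaced 120° apart form a triad.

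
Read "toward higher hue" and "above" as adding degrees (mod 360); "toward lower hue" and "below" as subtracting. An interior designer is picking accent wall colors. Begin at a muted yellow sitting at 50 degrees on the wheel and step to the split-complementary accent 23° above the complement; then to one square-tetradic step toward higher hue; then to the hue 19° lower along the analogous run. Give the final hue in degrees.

324°

+203° (split-comp 23° ↑): 50 + 203 = 253°
+90° (square ↑): 253 + 90 = 343°
−19° (analog 19° ↓): 343 − 19 = 324°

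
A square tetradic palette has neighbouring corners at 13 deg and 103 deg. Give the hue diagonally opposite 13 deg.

193°

A square tetradic scheme places four hues 90° apart; opposite corners are 180° apart.
13 + 180 = 193°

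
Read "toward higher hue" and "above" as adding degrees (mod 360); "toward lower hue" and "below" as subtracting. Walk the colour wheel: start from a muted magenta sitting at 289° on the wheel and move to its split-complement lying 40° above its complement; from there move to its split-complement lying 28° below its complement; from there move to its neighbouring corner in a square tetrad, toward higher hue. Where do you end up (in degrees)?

31°

289 + 220 = 509 → 509 − 360 = 149°   (split-comp 40° ↑)
149 + 152 = 301°   (split-comp 28° ↓)
301 + 90 = 391 → 391 − 360 = 31°   (square ↑)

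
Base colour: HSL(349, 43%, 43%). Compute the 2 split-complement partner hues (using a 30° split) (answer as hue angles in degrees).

139° and 199°

Split-complementary hues sit 30° either side of the complement.
Complement of 349 deg: 349 + 180 = 529 → 529 − 360 = 169°
169 − 30 = 139°
169 + 30 = 199°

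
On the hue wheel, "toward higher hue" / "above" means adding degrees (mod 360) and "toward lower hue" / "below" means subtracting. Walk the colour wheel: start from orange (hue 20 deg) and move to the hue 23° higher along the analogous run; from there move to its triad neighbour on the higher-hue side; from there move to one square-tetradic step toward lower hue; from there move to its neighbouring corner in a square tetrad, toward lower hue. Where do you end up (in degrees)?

analog 23° ↑ +23°: 20 + 23 = 43°
triadic ↑ +120°: 43 + 120 = 163°
square ↓ −90°: 163 − 90 = 73°
square ↓ −90°: 73 − 90 = -17 → -17 + 360 = 343°

343°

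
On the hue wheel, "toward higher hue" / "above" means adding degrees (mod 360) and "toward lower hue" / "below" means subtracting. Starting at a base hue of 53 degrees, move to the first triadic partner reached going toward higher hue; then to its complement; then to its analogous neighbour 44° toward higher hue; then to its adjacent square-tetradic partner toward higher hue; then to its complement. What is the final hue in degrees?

307°

+120° (triadic ↑): 53 + 120 = 173°
+180° (complement): 173 + 180 = 353°
+44° (analog 44° ↑): 353 + 44 = 397 → 397 − 360 = 37°
+90° (square ↑): 37 + 90 = 127°
+180° (complement): 127 + 180 = 307°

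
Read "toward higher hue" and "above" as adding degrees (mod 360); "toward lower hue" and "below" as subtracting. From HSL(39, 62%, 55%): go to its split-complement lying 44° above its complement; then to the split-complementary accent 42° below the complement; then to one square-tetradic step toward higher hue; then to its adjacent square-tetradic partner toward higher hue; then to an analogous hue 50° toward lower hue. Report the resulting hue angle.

171°

39 + 224 = 263°   (split-comp 44° ↑)
263 + 138 = 401 → 401 − 360 = 41°   (split-comp 42° ↓)
41 + 90 = 131°   (square ↑)
131 + 90 = 221°   (square ↑)
221 − 50 = 171°   (analog 50° ↓)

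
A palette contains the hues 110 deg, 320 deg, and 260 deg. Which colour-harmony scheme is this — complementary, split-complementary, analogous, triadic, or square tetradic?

Sort the hues: 110°, 260°, 320°.
Successive gaps around the wheel: 150°, 60°, 150°.
Two 150° gaps and one 60° gap — a base hue opposite a pair of accents 30° either side of its complement — is the split-complementary pattern.

split-complementary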